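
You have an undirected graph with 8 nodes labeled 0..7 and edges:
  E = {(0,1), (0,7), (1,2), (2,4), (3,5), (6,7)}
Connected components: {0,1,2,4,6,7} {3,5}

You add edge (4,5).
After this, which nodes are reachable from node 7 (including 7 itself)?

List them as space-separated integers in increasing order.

Before: nodes reachable from 7: {0,1,2,4,6,7}
Adding (4,5): merges 7's component with another. Reachability grows.
After: nodes reachable from 7: {0,1,2,3,4,5,6,7}

Answer: 0 1 2 3 4 5 6 7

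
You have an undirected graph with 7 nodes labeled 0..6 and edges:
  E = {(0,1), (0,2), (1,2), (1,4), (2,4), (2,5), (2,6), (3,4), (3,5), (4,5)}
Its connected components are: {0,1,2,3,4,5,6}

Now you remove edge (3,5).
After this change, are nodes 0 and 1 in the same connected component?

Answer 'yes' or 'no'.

Answer: yes

Derivation:
Initial components: {0,1,2,3,4,5,6}
Removing edge (3,5): not a bridge — component count unchanged at 1.
New components: {0,1,2,3,4,5,6}
Are 0 and 1 in the same component? yes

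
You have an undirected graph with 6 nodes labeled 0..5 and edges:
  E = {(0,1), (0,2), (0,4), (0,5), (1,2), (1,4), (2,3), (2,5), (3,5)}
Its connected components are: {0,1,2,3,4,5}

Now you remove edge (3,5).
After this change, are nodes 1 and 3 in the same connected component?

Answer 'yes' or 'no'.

Initial components: {0,1,2,3,4,5}
Removing edge (3,5): not a bridge — component count unchanged at 1.
New components: {0,1,2,3,4,5}
Are 1 and 3 in the same component? yes

Answer: yes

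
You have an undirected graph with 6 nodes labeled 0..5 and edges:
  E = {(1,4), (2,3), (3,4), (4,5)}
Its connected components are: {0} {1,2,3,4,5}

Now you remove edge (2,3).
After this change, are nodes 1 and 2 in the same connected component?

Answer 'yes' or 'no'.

Initial components: {0} {1,2,3,4,5}
Removing edge (2,3): it was a bridge — component count 2 -> 3.
New components: {0} {1,3,4,5} {2}
Are 1 and 2 in the same component? no

Answer: no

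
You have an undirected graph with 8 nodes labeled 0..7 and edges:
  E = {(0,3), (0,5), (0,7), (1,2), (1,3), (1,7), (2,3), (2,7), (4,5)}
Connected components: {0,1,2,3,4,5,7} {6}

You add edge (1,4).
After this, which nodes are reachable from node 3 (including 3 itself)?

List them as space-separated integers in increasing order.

Before: nodes reachable from 3: {0,1,2,3,4,5,7}
Adding (1,4): both endpoints already in same component. Reachability from 3 unchanged.
After: nodes reachable from 3: {0,1,2,3,4,5,7}

Answer: 0 1 2 3 4 5 7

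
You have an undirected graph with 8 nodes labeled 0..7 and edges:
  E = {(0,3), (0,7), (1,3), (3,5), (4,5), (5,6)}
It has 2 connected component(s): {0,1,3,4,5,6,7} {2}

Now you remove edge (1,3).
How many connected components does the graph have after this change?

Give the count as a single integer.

Answer: 3

Derivation:
Initial component count: 2
Remove (1,3): it was a bridge. Count increases: 2 -> 3.
  After removal, components: {0,3,4,5,6,7} {1} {2}
New component count: 3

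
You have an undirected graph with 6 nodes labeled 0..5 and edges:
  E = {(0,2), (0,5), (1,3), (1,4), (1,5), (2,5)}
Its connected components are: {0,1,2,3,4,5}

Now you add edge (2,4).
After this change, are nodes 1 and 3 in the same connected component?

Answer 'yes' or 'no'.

Answer: yes

Derivation:
Initial components: {0,1,2,3,4,5}
Adding edge (2,4): both already in same component {0,1,2,3,4,5}. No change.
New components: {0,1,2,3,4,5}
Are 1 and 3 in the same component? yes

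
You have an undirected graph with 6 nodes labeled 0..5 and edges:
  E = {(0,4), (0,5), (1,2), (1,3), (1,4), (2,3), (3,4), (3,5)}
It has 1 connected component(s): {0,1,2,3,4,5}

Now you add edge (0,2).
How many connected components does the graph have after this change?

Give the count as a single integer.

Answer: 1

Derivation:
Initial component count: 1
Add (0,2): endpoints already in same component. Count unchanged: 1.
New component count: 1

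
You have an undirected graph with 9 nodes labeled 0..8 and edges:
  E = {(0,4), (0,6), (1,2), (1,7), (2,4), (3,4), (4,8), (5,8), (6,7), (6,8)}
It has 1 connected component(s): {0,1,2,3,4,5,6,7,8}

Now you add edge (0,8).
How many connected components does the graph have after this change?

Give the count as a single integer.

Initial component count: 1
Add (0,8): endpoints already in same component. Count unchanged: 1.
New component count: 1

Answer: 1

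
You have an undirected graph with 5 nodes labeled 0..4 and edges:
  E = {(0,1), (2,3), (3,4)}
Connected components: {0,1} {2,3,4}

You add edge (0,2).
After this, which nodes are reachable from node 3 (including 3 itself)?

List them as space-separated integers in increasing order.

Before: nodes reachable from 3: {2,3,4}
Adding (0,2): merges 3's component with another. Reachability grows.
After: nodes reachable from 3: {0,1,2,3,4}

Answer: 0 1 2 3 4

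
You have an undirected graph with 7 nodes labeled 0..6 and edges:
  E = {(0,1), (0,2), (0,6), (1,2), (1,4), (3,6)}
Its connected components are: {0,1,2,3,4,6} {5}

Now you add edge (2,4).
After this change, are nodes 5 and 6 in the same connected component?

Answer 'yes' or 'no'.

Answer: no

Derivation:
Initial components: {0,1,2,3,4,6} {5}
Adding edge (2,4): both already in same component {0,1,2,3,4,6}. No change.
New components: {0,1,2,3,4,6} {5}
Are 5 and 6 in the same component? no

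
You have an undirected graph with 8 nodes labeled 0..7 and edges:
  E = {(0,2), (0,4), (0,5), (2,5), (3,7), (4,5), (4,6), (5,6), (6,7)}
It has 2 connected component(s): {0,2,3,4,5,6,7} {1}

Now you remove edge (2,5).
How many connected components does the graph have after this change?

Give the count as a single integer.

Answer: 2

Derivation:
Initial component count: 2
Remove (2,5): not a bridge. Count unchanged: 2.
  After removal, components: {0,2,3,4,5,6,7} {1}
New component count: 2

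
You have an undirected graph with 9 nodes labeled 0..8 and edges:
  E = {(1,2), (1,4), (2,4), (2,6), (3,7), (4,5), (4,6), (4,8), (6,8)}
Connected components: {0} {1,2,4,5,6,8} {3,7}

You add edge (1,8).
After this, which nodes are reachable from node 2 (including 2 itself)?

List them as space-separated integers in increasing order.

Answer: 1 2 4 5 6 8

Derivation:
Before: nodes reachable from 2: {1,2,4,5,6,8}
Adding (1,8): both endpoints already in same component. Reachability from 2 unchanged.
After: nodes reachable from 2: {1,2,4,5,6,8}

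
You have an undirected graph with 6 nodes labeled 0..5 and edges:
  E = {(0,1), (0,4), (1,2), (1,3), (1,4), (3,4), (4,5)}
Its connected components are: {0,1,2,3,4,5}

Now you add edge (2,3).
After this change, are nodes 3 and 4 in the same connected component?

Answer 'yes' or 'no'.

Initial components: {0,1,2,3,4,5}
Adding edge (2,3): both already in same component {0,1,2,3,4,5}. No change.
New components: {0,1,2,3,4,5}
Are 3 and 4 in the same component? yes

Answer: yes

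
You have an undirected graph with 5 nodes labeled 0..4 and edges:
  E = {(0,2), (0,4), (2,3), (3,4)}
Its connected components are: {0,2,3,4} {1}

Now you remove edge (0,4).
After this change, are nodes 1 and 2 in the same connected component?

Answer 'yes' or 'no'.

Answer: no

Derivation:
Initial components: {0,2,3,4} {1}
Removing edge (0,4): not a bridge — component count unchanged at 2.
New components: {0,2,3,4} {1}
Are 1 and 2 in the same component? no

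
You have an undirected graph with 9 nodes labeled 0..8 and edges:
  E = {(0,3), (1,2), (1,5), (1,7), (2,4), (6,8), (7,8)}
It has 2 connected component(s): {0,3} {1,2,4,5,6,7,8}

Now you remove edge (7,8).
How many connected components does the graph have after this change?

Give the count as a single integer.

Answer: 3

Derivation:
Initial component count: 2
Remove (7,8): it was a bridge. Count increases: 2 -> 3.
  After removal, components: {0,3} {1,2,4,5,7} {6,8}
New component count: 3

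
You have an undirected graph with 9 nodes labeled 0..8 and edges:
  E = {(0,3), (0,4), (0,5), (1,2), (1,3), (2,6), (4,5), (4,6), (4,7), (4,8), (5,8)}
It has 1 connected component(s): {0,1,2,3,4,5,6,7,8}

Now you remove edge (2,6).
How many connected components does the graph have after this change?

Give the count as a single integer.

Initial component count: 1
Remove (2,6): not a bridge. Count unchanged: 1.
  After removal, components: {0,1,2,3,4,5,6,7,8}
New component count: 1

Answer: 1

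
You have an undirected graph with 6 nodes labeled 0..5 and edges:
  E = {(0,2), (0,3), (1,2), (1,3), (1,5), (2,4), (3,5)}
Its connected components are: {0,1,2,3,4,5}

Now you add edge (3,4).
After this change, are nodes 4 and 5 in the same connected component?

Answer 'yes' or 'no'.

Answer: yes

Derivation:
Initial components: {0,1,2,3,4,5}
Adding edge (3,4): both already in same component {0,1,2,3,4,5}. No change.
New components: {0,1,2,3,4,5}
Are 4 and 5 in the same component? yes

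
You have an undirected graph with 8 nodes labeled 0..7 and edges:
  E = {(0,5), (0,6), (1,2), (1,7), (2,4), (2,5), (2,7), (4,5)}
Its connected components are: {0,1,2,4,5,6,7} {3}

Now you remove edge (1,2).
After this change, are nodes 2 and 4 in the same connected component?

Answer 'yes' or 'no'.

Initial components: {0,1,2,4,5,6,7} {3}
Removing edge (1,2): not a bridge — component count unchanged at 2.
New components: {0,1,2,4,5,6,7} {3}
Are 2 and 4 in the same component? yes

Answer: yes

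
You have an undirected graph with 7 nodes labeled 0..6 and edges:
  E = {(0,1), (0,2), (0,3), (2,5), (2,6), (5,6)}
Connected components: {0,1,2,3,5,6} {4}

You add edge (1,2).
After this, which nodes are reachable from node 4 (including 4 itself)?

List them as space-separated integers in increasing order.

Answer: 4

Derivation:
Before: nodes reachable from 4: {4}
Adding (1,2): both endpoints already in same component. Reachability from 4 unchanged.
After: nodes reachable from 4: {4}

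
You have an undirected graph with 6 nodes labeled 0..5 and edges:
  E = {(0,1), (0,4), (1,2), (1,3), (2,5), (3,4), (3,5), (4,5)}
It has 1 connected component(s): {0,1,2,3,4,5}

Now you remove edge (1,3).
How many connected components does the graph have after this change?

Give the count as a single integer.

Initial component count: 1
Remove (1,3): not a bridge. Count unchanged: 1.
  After removal, components: {0,1,2,3,4,5}
New component count: 1

Answer: 1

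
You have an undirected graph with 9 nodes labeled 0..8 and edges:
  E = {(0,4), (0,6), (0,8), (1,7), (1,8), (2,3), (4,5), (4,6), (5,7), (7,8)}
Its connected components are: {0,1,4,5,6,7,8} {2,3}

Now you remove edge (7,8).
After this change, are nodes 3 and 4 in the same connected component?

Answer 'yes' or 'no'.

Answer: no

Derivation:
Initial components: {0,1,4,5,6,7,8} {2,3}
Removing edge (7,8): not a bridge — component count unchanged at 2.
New components: {0,1,4,5,6,7,8} {2,3}
Are 3 and 4 in the same component? no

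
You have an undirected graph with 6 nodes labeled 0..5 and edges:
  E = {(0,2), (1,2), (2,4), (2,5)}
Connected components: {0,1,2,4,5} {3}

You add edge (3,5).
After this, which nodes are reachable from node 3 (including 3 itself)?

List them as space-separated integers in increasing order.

Before: nodes reachable from 3: {3}
Adding (3,5): merges 3's component with another. Reachability grows.
After: nodes reachable from 3: {0,1,2,3,4,5}

Answer: 0 1 2 3 4 5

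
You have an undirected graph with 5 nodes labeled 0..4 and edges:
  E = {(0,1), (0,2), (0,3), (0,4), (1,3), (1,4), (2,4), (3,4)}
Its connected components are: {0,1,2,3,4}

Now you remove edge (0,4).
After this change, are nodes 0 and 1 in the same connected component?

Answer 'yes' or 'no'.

Answer: yes

Derivation:
Initial components: {0,1,2,3,4}
Removing edge (0,4): not a bridge — component count unchanged at 1.
New components: {0,1,2,3,4}
Are 0 and 1 in the same component? yes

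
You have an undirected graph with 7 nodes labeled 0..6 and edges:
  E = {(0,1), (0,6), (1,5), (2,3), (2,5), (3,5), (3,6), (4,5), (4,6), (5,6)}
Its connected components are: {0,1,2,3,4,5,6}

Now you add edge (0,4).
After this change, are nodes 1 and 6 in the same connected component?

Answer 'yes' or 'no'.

Answer: yes

Derivation:
Initial components: {0,1,2,3,4,5,6}
Adding edge (0,4): both already in same component {0,1,2,3,4,5,6}. No change.
New components: {0,1,2,3,4,5,6}
Are 1 and 6 in the same component? yes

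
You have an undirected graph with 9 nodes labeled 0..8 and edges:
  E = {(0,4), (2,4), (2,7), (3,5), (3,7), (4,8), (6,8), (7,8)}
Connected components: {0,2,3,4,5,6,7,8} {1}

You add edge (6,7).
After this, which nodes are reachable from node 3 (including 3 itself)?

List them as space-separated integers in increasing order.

Answer: 0 2 3 4 5 6 7 8

Derivation:
Before: nodes reachable from 3: {0,2,3,4,5,6,7,8}
Adding (6,7): both endpoints already in same component. Reachability from 3 unchanged.
After: nodes reachable from 3: {0,2,3,4,5,6,7,8}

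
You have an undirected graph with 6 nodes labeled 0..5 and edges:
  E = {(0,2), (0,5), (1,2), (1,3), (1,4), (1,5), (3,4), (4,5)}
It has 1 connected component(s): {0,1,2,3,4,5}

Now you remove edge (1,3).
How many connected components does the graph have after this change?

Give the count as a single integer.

Initial component count: 1
Remove (1,3): not a bridge. Count unchanged: 1.
  After removal, components: {0,1,2,3,4,5}
New component count: 1

Answer: 1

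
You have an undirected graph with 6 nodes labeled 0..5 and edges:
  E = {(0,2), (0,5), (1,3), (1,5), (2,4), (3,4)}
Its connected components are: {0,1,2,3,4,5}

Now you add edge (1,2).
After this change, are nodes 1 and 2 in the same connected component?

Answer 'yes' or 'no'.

Initial components: {0,1,2,3,4,5}
Adding edge (1,2): both already in same component {0,1,2,3,4,5}. No change.
New components: {0,1,2,3,4,5}
Are 1 and 2 in the same component? yes

Answer: yes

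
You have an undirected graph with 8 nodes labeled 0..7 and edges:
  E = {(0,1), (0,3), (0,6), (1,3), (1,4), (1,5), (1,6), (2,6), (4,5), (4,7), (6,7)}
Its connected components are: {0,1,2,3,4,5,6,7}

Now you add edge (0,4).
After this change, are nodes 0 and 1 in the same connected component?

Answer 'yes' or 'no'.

Initial components: {0,1,2,3,4,5,6,7}
Adding edge (0,4): both already in same component {0,1,2,3,4,5,6,7}. No change.
New components: {0,1,2,3,4,5,6,7}
Are 0 and 1 in the same component? yes

Answer: yes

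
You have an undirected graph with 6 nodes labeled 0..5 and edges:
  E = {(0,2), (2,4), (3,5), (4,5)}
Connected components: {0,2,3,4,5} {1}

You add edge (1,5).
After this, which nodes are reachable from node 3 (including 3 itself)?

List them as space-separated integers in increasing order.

Before: nodes reachable from 3: {0,2,3,4,5}
Adding (1,5): merges 3's component with another. Reachability grows.
After: nodes reachable from 3: {0,1,2,3,4,5}

Answer: 0 1 2 3 4 5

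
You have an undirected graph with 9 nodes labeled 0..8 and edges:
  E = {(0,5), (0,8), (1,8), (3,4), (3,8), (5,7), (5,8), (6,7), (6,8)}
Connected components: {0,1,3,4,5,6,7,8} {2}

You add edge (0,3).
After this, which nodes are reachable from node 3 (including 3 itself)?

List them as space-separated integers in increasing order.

Before: nodes reachable from 3: {0,1,3,4,5,6,7,8}
Adding (0,3): both endpoints already in same component. Reachability from 3 unchanged.
After: nodes reachable from 3: {0,1,3,4,5,6,7,8}

Answer: 0 1 3 4 5 6 7 8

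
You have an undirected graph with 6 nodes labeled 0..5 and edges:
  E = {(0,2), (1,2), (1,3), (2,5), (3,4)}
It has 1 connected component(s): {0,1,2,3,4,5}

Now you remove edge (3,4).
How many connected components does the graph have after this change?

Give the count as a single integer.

Answer: 2

Derivation:
Initial component count: 1
Remove (3,4): it was a bridge. Count increases: 1 -> 2.
  After removal, components: {0,1,2,3,5} {4}
New component count: 2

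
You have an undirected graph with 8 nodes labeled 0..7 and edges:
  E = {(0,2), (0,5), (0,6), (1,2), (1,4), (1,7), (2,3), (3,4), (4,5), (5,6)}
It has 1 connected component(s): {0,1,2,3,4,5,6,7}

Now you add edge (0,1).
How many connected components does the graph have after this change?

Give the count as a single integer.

Initial component count: 1
Add (0,1): endpoints already in same component. Count unchanged: 1.
New component count: 1

Answer: 1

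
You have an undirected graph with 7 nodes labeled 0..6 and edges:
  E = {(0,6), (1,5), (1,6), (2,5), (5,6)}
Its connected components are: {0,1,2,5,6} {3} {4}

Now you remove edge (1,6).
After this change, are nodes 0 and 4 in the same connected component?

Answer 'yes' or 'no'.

Initial components: {0,1,2,5,6} {3} {4}
Removing edge (1,6): not a bridge — component count unchanged at 3.
New components: {0,1,2,5,6} {3} {4}
Are 0 and 4 in the same component? no

Answer: no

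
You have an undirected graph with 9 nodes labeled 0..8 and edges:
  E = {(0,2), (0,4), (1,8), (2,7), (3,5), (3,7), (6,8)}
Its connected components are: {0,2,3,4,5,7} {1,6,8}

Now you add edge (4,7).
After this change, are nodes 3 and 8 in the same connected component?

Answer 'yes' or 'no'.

Answer: no

Derivation:
Initial components: {0,2,3,4,5,7} {1,6,8}
Adding edge (4,7): both already in same component {0,2,3,4,5,7}. No change.
New components: {0,2,3,4,5,7} {1,6,8}
Are 3 and 8 in the same component? no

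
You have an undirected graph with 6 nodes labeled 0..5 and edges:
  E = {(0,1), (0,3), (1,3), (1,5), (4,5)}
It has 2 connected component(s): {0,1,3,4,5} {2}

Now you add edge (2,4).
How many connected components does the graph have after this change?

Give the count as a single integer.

Answer: 1

Derivation:
Initial component count: 2
Add (2,4): merges two components. Count decreases: 2 -> 1.
New component count: 1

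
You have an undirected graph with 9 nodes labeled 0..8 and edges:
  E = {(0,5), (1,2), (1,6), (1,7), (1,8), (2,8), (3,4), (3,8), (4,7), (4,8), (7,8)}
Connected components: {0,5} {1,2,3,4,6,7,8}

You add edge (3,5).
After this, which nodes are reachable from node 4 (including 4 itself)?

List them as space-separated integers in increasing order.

Answer: 0 1 2 3 4 5 6 7 8

Derivation:
Before: nodes reachable from 4: {1,2,3,4,6,7,8}
Adding (3,5): merges 4's component with another. Reachability grows.
After: nodes reachable from 4: {0,1,2,3,4,5,6,7,8}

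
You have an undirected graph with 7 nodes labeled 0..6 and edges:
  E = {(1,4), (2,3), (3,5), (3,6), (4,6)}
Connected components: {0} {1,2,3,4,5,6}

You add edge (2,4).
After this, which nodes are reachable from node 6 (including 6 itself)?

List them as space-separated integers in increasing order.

Before: nodes reachable from 6: {1,2,3,4,5,6}
Adding (2,4): both endpoints already in same component. Reachability from 6 unchanged.
After: nodes reachable from 6: {1,2,3,4,5,6}

Answer: 1 2 3 4 5 6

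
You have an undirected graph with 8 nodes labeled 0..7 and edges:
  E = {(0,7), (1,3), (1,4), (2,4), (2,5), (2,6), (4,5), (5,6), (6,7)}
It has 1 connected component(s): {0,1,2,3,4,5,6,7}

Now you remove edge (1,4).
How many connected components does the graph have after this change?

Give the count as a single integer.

Initial component count: 1
Remove (1,4): it was a bridge. Count increases: 1 -> 2.
  After removal, components: {0,2,4,5,6,7} {1,3}
New component count: 2

Answer: 2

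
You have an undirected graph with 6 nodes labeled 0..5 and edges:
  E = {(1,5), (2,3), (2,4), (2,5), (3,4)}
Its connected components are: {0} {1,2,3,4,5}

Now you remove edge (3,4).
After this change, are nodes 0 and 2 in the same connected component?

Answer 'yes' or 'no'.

Initial components: {0} {1,2,3,4,5}
Removing edge (3,4): not a bridge — component count unchanged at 2.
New components: {0} {1,2,3,4,5}
Are 0 and 2 in the same component? no

Answer: no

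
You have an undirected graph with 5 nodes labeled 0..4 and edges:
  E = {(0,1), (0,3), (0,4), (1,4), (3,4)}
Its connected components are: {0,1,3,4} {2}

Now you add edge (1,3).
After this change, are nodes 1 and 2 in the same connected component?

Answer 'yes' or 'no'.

Initial components: {0,1,3,4} {2}
Adding edge (1,3): both already in same component {0,1,3,4}. No change.
New components: {0,1,3,4} {2}
Are 1 and 2 in the same component? no

Answer: no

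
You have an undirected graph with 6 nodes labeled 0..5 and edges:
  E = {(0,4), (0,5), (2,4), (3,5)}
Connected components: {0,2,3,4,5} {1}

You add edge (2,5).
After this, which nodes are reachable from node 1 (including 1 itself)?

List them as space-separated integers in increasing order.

Answer: 1

Derivation:
Before: nodes reachable from 1: {1}
Adding (2,5): both endpoints already in same component. Reachability from 1 unchanged.
After: nodes reachable from 1: {1}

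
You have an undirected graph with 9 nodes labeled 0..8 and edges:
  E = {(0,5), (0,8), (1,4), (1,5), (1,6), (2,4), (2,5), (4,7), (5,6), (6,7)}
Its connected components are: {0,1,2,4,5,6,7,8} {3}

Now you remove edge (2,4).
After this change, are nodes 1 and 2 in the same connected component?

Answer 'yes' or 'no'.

Answer: yes

Derivation:
Initial components: {0,1,2,4,5,6,7,8} {3}
Removing edge (2,4): not a bridge — component count unchanged at 2.
New components: {0,1,2,4,5,6,7,8} {3}
Are 1 and 2 in the same component? yes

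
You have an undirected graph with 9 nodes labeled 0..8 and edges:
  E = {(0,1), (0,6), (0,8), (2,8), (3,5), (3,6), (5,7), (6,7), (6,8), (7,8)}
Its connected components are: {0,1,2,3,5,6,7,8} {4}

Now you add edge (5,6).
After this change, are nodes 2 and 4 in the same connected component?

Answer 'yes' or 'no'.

Initial components: {0,1,2,3,5,6,7,8} {4}
Adding edge (5,6): both already in same component {0,1,2,3,5,6,7,8}. No change.
New components: {0,1,2,3,5,6,7,8} {4}
Are 2 and 4 in the same component? no

Answer: no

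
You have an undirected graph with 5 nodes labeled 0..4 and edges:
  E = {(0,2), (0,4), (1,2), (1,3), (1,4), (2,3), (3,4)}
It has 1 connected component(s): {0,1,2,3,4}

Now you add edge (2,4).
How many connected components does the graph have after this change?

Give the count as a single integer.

Answer: 1

Derivation:
Initial component count: 1
Add (2,4): endpoints already in same component. Count unchanged: 1.
New component count: 1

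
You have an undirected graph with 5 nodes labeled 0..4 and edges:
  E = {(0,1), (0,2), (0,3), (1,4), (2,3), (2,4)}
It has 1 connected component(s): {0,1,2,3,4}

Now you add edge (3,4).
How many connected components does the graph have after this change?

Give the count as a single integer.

Answer: 1

Derivation:
Initial component count: 1
Add (3,4): endpoints already in same component. Count unchanged: 1.
New component count: 1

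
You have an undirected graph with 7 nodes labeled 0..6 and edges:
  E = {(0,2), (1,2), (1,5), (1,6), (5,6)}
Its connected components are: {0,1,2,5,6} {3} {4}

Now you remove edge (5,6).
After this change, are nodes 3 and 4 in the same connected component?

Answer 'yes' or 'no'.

Answer: no

Derivation:
Initial components: {0,1,2,5,6} {3} {4}
Removing edge (5,6): not a bridge — component count unchanged at 3.
New components: {0,1,2,5,6} {3} {4}
Are 3 and 4 in the same component? no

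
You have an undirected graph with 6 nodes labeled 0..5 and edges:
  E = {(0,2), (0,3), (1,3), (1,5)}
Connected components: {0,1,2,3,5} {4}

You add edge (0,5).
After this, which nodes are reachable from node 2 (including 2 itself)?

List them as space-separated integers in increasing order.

Before: nodes reachable from 2: {0,1,2,3,5}
Adding (0,5): both endpoints already in same component. Reachability from 2 unchanged.
After: nodes reachable from 2: {0,1,2,3,5}

Answer: 0 1 2 3 5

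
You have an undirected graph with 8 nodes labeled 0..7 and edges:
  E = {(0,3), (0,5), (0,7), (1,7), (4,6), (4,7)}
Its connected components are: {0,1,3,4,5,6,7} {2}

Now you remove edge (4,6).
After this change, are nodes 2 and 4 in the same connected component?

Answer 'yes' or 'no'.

Answer: no

Derivation:
Initial components: {0,1,3,4,5,6,7} {2}
Removing edge (4,6): it was a bridge — component count 2 -> 3.
New components: {0,1,3,4,5,7} {2} {6}
Are 2 and 4 in the same component? no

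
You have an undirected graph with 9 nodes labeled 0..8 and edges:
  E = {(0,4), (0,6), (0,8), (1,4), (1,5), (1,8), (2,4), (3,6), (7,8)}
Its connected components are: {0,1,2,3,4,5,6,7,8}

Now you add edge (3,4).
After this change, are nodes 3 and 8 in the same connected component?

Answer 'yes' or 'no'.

Answer: yes

Derivation:
Initial components: {0,1,2,3,4,5,6,7,8}
Adding edge (3,4): both already in same component {0,1,2,3,4,5,6,7,8}. No change.
New components: {0,1,2,3,4,5,6,7,8}
Are 3 and 8 in the same component? yes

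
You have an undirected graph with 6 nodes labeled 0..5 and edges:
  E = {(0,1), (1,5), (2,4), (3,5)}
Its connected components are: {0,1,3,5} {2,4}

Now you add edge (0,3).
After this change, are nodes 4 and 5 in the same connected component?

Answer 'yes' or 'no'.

Answer: no

Derivation:
Initial components: {0,1,3,5} {2,4}
Adding edge (0,3): both already in same component {0,1,3,5}. No change.
New components: {0,1,3,5} {2,4}
Are 4 and 5 in the same component? no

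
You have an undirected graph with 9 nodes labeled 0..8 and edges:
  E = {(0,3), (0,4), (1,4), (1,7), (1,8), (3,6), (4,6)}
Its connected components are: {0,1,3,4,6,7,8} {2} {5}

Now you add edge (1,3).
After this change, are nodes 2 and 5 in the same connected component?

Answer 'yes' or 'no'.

Initial components: {0,1,3,4,6,7,8} {2} {5}
Adding edge (1,3): both already in same component {0,1,3,4,6,7,8}. No change.
New components: {0,1,3,4,6,7,8} {2} {5}
Are 2 and 5 in the same component? no

Answer: no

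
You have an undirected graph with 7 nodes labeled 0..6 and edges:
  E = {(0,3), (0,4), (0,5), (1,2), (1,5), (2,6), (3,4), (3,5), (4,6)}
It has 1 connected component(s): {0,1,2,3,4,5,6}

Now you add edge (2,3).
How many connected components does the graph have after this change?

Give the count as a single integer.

Answer: 1

Derivation:
Initial component count: 1
Add (2,3): endpoints already in same component. Count unchanged: 1.
New component count: 1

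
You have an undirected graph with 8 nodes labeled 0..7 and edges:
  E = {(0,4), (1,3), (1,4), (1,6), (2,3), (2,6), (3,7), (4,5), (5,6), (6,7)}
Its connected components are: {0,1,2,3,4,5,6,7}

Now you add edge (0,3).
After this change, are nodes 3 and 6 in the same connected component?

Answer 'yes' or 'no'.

Initial components: {0,1,2,3,4,5,6,7}
Adding edge (0,3): both already in same component {0,1,2,3,4,5,6,7}. No change.
New components: {0,1,2,3,4,5,6,7}
Are 3 and 6 in the same component? yes

Answer: yes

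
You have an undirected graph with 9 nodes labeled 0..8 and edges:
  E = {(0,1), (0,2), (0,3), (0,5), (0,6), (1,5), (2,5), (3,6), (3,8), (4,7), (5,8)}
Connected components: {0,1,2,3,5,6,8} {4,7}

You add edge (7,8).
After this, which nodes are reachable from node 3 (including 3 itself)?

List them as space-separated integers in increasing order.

Before: nodes reachable from 3: {0,1,2,3,5,6,8}
Adding (7,8): merges 3's component with another. Reachability grows.
After: nodes reachable from 3: {0,1,2,3,4,5,6,7,8}

Answer: 0 1 2 3 4 5 6 7 8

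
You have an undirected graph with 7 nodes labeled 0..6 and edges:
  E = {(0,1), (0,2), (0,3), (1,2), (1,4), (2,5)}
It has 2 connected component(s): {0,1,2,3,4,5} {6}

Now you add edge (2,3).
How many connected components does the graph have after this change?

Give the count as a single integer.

Answer: 2

Derivation:
Initial component count: 2
Add (2,3): endpoints already in same component. Count unchanged: 2.
New component count: 2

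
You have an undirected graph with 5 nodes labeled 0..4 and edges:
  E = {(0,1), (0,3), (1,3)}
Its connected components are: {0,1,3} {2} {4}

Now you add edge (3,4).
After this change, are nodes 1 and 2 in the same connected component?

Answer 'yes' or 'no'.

Answer: no

Derivation:
Initial components: {0,1,3} {2} {4}
Adding edge (3,4): merges {0,1,3} and {4}.
New components: {0,1,3,4} {2}
Are 1 and 2 in the same component? no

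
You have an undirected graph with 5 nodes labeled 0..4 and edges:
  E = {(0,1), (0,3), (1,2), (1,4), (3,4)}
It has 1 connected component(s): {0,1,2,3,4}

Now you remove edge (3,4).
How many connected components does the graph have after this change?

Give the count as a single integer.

Answer: 1

Derivation:
Initial component count: 1
Remove (3,4): not a bridge. Count unchanged: 1.
  After removal, components: {0,1,2,3,4}
New component count: 1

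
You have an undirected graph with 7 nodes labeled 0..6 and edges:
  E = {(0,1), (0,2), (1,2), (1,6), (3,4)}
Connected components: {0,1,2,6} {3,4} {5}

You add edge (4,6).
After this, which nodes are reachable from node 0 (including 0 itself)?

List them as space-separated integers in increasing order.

Before: nodes reachable from 0: {0,1,2,6}
Adding (4,6): merges 0's component with another. Reachability grows.
After: nodes reachable from 0: {0,1,2,3,4,6}

Answer: 0 1 2 3 4 6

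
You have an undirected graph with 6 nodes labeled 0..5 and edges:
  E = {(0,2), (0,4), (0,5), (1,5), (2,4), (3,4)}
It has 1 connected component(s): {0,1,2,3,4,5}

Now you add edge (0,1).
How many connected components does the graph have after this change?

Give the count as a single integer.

Answer: 1

Derivation:
Initial component count: 1
Add (0,1): endpoints already in same component. Count unchanged: 1.
New component count: 1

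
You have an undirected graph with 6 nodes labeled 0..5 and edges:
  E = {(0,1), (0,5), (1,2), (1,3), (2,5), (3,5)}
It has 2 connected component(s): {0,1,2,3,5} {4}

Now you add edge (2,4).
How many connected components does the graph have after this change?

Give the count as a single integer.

Answer: 1

Derivation:
Initial component count: 2
Add (2,4): merges two components. Count decreases: 2 -> 1.
New component count: 1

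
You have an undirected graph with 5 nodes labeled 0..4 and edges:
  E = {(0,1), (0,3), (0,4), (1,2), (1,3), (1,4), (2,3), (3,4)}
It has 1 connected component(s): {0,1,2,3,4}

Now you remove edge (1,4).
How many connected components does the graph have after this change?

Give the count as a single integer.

Answer: 1

Derivation:
Initial component count: 1
Remove (1,4): not a bridge. Count unchanged: 1.
  After removal, components: {0,1,2,3,4}
New component count: 1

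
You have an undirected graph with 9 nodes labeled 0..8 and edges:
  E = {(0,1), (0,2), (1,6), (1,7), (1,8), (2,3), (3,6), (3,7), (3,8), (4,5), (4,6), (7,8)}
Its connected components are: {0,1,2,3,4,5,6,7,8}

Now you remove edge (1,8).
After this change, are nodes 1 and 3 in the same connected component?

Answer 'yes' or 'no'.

Initial components: {0,1,2,3,4,5,6,7,8}
Removing edge (1,8): not a bridge — component count unchanged at 1.
New components: {0,1,2,3,4,5,6,7,8}
Are 1 and 3 in the same component? yes

Answer: yes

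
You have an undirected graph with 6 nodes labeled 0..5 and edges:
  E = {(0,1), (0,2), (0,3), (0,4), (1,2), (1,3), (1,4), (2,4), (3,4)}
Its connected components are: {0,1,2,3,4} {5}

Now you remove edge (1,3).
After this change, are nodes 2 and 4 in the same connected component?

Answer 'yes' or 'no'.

Initial components: {0,1,2,3,4} {5}
Removing edge (1,3): not a bridge — component count unchanged at 2.
New components: {0,1,2,3,4} {5}
Are 2 and 4 in the same component? yes

Answer: yes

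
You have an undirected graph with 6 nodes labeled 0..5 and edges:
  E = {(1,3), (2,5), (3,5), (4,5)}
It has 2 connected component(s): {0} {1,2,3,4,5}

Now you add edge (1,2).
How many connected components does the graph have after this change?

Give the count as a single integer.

Initial component count: 2
Add (1,2): endpoints already in same component. Count unchanged: 2.
New component count: 2

Answer: 2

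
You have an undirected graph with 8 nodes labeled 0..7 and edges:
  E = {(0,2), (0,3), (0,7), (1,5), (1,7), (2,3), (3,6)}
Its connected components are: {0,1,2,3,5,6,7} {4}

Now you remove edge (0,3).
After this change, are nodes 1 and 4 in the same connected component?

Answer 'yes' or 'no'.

Answer: no

Derivation:
Initial components: {0,1,2,3,5,6,7} {4}
Removing edge (0,3): not a bridge — component count unchanged at 2.
New components: {0,1,2,3,5,6,7} {4}
Are 1 and 4 in the same component? no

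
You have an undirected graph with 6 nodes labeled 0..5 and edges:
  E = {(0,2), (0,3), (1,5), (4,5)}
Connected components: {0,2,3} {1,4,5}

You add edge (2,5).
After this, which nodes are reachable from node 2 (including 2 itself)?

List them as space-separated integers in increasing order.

Answer: 0 1 2 3 4 5

Derivation:
Before: nodes reachable from 2: {0,2,3}
Adding (2,5): merges 2's component with another. Reachability grows.
After: nodes reachable from 2: {0,1,2,3,4,5}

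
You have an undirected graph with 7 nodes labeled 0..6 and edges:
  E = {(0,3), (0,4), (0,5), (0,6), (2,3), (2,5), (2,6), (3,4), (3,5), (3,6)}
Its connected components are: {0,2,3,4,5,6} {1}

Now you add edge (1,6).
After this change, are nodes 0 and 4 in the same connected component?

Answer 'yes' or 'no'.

Initial components: {0,2,3,4,5,6} {1}
Adding edge (1,6): merges {1} and {0,2,3,4,5,6}.
New components: {0,1,2,3,4,5,6}
Are 0 and 4 in the same component? yes

Answer: yes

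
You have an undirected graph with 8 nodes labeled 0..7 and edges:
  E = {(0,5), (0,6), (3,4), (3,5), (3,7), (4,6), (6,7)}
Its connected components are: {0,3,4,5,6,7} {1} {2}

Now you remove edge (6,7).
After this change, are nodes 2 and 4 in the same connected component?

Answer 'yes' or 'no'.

Answer: no

Derivation:
Initial components: {0,3,4,5,6,7} {1} {2}
Removing edge (6,7): not a bridge — component count unchanged at 3.
New components: {0,3,4,5,6,7} {1} {2}
Are 2 and 4 in the same component? no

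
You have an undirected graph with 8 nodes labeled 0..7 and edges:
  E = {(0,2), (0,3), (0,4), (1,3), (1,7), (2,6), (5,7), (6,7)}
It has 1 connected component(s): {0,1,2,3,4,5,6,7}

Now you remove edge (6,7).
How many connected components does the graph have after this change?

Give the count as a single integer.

Initial component count: 1
Remove (6,7): not a bridge. Count unchanged: 1.
  After removal, components: {0,1,2,3,4,5,6,7}
New component count: 1

Answer: 1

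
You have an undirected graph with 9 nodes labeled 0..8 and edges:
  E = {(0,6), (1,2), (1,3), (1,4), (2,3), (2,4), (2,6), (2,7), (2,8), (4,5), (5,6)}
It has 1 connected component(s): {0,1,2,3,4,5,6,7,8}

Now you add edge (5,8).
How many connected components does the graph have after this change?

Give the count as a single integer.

Initial component count: 1
Add (5,8): endpoints already in same component. Count unchanged: 1.
New component count: 1

Answer: 1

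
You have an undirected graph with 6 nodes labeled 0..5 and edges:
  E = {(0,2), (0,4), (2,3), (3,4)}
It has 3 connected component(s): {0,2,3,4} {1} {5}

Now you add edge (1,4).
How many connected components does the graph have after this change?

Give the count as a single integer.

Answer: 2

Derivation:
Initial component count: 3
Add (1,4): merges two components. Count decreases: 3 -> 2.
New component count: 2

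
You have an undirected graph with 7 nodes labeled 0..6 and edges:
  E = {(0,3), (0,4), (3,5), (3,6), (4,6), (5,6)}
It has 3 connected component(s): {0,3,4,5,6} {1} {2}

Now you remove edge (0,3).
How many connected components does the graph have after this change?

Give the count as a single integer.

Initial component count: 3
Remove (0,3): not a bridge. Count unchanged: 3.
  After removal, components: {0,3,4,5,6} {1} {2}
New component count: 3

Answer: 3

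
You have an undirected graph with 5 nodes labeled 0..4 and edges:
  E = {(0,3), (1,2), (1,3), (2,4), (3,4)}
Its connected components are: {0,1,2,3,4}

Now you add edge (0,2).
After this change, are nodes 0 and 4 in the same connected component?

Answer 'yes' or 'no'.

Answer: yes

Derivation:
Initial components: {0,1,2,3,4}
Adding edge (0,2): both already in same component {0,1,2,3,4}. No change.
New components: {0,1,2,3,4}
Are 0 and 4 in the same component? yes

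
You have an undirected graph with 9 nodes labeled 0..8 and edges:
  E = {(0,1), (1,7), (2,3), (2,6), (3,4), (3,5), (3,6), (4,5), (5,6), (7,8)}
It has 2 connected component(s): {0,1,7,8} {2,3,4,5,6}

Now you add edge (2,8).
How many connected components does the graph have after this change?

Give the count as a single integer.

Answer: 1

Derivation:
Initial component count: 2
Add (2,8): merges two components. Count decreases: 2 -> 1.
New component count: 1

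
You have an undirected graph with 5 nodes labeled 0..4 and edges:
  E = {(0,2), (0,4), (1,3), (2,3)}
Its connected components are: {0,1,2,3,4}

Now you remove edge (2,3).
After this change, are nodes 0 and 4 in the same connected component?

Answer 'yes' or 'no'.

Initial components: {0,1,2,3,4}
Removing edge (2,3): it was a bridge — component count 1 -> 2.
New components: {0,2,4} {1,3}
Are 0 and 4 in the same component? yes

Answer: yes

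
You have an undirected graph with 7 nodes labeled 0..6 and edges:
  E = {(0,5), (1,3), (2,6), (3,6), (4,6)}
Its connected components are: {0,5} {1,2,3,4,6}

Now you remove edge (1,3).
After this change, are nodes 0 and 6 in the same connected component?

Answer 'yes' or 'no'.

Initial components: {0,5} {1,2,3,4,6}
Removing edge (1,3): it was a bridge — component count 2 -> 3.
New components: {0,5} {1} {2,3,4,6}
Are 0 and 6 in the same component? no

Answer: no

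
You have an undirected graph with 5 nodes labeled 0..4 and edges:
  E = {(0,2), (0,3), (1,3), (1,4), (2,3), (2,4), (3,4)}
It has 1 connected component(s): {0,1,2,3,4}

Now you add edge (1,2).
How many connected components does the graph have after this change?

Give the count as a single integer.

Initial component count: 1
Add (1,2): endpoints already in same component. Count unchanged: 1.
New component count: 1

Answer: 1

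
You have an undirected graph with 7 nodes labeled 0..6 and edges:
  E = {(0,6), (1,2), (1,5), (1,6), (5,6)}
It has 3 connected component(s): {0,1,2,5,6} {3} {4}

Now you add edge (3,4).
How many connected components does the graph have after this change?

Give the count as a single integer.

Initial component count: 3
Add (3,4): merges two components. Count decreases: 3 -> 2.
New component count: 2

Answer: 2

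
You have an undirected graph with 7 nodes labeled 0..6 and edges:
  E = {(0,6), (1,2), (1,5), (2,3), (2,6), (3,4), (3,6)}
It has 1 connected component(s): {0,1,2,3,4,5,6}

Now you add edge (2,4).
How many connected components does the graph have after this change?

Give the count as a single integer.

Answer: 1

Derivation:
Initial component count: 1
Add (2,4): endpoints already in same component. Count unchanged: 1.
New component count: 1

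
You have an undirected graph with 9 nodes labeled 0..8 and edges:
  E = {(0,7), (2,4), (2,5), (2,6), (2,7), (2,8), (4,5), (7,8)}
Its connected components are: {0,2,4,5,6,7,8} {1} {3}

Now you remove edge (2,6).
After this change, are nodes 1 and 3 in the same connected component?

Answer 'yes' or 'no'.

Answer: no

Derivation:
Initial components: {0,2,4,5,6,7,8} {1} {3}
Removing edge (2,6): it was a bridge — component count 3 -> 4.
New components: {0,2,4,5,7,8} {1} {3} {6}
Are 1 and 3 in the same component? no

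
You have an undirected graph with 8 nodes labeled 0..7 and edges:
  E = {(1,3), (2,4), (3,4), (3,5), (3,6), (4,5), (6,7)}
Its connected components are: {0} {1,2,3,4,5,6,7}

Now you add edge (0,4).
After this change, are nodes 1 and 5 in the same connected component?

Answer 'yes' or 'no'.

Answer: yes

Derivation:
Initial components: {0} {1,2,3,4,5,6,7}
Adding edge (0,4): merges {0} and {1,2,3,4,5,6,7}.
New components: {0,1,2,3,4,5,6,7}
Are 1 and 5 in the same component? yes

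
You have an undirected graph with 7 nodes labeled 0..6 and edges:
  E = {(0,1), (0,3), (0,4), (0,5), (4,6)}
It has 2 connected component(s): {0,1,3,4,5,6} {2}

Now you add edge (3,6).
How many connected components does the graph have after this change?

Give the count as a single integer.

Answer: 2

Derivation:
Initial component count: 2
Add (3,6): endpoints already in same component. Count unchanged: 2.
New component count: 2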